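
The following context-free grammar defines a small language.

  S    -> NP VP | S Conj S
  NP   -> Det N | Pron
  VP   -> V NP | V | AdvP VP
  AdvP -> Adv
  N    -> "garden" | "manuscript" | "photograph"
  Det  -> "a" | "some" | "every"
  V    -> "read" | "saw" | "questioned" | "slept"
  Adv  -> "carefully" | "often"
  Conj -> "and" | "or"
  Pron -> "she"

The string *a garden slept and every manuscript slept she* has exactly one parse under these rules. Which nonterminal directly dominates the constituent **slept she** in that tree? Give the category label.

S

[S [S [NP [Det a] [N garden]] [VP [V slept]]] [Conj and] [S [NP [Det every] [N manuscript]] [VP [V slept] [NP [Pron she]]]]]
The span 'slept she' is the VP node built by VP → V NP.
Its mother is the S built by S → NP VP.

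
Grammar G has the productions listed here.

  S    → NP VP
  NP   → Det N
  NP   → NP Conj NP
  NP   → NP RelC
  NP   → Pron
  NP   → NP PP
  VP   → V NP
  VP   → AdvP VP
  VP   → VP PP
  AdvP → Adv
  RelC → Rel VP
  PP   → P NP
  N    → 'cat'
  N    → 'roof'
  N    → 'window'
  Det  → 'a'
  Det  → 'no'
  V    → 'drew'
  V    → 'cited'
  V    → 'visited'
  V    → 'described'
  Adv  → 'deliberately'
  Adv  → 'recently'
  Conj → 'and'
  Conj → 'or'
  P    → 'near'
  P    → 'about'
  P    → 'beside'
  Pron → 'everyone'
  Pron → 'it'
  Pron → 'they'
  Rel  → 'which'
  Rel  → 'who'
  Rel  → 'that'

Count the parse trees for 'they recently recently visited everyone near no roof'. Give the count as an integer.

Two of the 4 distinct bracketings:
[S [NP [Pron they]] [VP [AdvP [Adv recently]] [VP [AdvP [Adv recently]] [VP [V visited] [NP [NP [Pron everyone]] [PP [P near] [NP [Det no] [N roof]]]]]]]]
[S [NP [Pron they]] [VP [AdvP [Adv recently]] [VP [AdvP [Adv recently]] [VP [VP [V visited] [NP [Pron everyone]]] [PP [P near] [NP [Det no] [N roof]]]]]]]
The difference turns on whether NP → NP PP is used at the relevant span, versus an alternative expansion of NP.

4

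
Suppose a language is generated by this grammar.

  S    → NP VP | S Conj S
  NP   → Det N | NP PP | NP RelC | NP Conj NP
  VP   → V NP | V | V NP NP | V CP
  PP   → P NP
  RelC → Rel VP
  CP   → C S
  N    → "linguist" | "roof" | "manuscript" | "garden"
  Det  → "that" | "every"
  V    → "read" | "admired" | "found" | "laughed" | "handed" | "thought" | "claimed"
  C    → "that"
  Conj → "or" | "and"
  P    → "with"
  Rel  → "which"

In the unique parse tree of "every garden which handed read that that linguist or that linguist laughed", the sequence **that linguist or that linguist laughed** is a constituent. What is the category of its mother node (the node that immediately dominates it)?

[S [NP [NP [Det every] [N garden]] [RelC [Rel which] [VP [V handed]]]] [VP [V read] [CP [C that] [S [NP [NP [Det that] [N linguist]] [Conj or] [NP [Det that] [N linguist]]] [VP [V laughed]]]]]]
The span 'that linguist or that linguist laughed' is the S node built by S → NP VP.
Its mother is the CP built by CP → C S.

CP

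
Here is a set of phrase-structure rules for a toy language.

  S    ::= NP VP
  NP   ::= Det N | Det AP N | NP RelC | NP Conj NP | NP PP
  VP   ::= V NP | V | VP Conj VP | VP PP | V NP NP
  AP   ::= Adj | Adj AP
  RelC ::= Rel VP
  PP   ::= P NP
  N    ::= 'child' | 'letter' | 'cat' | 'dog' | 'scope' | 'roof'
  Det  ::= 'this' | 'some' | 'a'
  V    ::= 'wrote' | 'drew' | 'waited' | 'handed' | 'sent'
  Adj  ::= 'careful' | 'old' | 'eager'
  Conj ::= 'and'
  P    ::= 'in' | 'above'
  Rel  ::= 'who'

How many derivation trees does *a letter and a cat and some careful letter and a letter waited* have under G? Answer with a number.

5

Two of the 5 distinct bracketings:
[S [NP [NP [Det a] [N letter]] [Conj and] [NP [NP [Det a] [N cat]] [Conj and] [NP [NP [Det some] [AP [Adj careful]] [N letter]] [Conj and] [NP [Det a] [N letter]]]]] [VP [V waited]]]
[S [NP [NP [Det a] [N letter]] [Conj and] [NP [NP [NP [Det a] [N cat]] [Conj and] [NP [Det some] [AP [Adj careful]] [N letter]]] [Conj and] [NP [Det a] [N letter]]]] [VP [V waited]]]
The trees differ in how a recursive rule is bracketed over the same span.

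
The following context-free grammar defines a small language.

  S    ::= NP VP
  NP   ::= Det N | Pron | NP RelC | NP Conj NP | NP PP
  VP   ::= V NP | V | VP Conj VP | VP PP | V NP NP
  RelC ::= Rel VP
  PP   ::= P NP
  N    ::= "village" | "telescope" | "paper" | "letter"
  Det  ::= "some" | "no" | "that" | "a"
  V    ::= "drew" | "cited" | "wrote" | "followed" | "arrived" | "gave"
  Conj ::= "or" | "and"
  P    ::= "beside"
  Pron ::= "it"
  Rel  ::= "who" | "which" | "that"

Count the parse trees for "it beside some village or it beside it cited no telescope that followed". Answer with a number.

Two of the 5 distinct bracketings:
[S [NP [NP [NP [Pron it]] [PP [P beside] [NP [Det some] [N village]]]] [Conj or] [NP [NP [Pron it]] [PP [P beside] [NP [Pron it]]]]] [VP [V cited] [NP [NP [Det no] [N telescope]] [RelC [Rel that] [VP [V followed]]]]]]
[S [NP [NP [Pron it]] [PP [P beside] [NP [NP [Det some] [N village]] [Conj or] [NP [NP [Pron it]] [PP [P beside] [NP [Pron it]]]]]]] [VP [V cited] [NP [NP [Det no] [N telescope]] [RelC [Rel that] [VP [V followed]]]]]]
The trees differ in how a recursive rule is bracketed over the same span.

5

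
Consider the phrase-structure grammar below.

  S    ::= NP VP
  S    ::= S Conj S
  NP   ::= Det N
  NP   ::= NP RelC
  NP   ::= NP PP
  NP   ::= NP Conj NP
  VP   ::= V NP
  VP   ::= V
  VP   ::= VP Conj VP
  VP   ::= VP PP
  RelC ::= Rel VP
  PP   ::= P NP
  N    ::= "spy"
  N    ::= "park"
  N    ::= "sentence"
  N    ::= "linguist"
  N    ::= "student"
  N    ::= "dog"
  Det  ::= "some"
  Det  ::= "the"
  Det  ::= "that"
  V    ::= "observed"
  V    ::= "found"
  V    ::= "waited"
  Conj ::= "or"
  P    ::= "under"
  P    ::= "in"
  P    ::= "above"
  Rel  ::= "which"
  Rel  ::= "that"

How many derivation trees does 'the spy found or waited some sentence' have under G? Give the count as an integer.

1

[S [NP [Det the] [N spy]] [VP [VP [V found]] [Conj or] [VP [V waited] [NP [Det some] [N sentence]]]]]
No rule offers an alternative attachment or grouping for any span, so this is the only derivation.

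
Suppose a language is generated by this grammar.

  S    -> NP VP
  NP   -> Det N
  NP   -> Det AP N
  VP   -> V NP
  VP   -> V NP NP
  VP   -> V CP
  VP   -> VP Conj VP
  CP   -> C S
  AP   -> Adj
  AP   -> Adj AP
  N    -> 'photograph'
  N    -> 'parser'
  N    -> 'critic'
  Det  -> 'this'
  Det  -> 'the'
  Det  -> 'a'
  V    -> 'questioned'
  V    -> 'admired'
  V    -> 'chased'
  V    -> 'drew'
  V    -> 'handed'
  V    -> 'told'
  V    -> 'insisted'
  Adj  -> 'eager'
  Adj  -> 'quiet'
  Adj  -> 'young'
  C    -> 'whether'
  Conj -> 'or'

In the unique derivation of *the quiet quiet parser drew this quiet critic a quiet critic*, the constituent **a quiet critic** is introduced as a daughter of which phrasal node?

[S [NP [Det the] [AP [Adj quiet] [AP [Adj quiet]]] [N parser]] [VP [V drew] [NP [Det this] [AP [Adj quiet]] [N critic]] [NP [Det a] [AP [Adj quiet]] [N critic]]]]
The span 'a quiet critic' is the NP node built by NP → Det AP N.
Its mother is the VP built by VP → V NP NP.

VP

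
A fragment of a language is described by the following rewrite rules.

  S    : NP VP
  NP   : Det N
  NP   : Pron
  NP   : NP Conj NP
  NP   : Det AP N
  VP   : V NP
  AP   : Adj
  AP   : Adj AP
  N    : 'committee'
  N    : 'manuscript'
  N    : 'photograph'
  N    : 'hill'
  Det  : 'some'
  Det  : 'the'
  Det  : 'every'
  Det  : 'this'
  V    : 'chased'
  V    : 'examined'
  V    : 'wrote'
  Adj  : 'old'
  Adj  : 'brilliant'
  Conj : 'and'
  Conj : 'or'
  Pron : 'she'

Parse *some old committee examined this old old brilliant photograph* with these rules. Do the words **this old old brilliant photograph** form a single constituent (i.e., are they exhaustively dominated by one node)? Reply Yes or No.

Yes

[S [NP [Det some] [AP [Adj old]] [N committee]] [VP [V examined] [NP [Det this] [AP [Adj old] [AP [Adj old] [AP [Adj brilliant]]]] [N photograph]]]]
The words 'this old old brilliant photograph' are exhaustively dominated by a single NP node (built by NP → Det AP N), so they form a constituent.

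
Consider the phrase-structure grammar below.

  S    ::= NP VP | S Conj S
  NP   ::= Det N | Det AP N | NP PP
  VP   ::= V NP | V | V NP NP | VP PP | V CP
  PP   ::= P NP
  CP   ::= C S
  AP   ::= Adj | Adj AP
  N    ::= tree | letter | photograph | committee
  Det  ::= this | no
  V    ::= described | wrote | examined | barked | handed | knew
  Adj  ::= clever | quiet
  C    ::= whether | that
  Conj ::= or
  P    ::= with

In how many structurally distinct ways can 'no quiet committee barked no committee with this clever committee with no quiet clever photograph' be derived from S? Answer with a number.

Two of the 5 distinct bracketings:
[S [NP [Det no] [AP [Adj quiet]] [N committee]] [VP [V barked] [NP [NP [Det no] [N committee]] [PP [P with] [NP [NP [Det this] [AP [Adj clever]] [N committee]] [PP [P with] [NP [Det no] [AP [Adj quiet] [AP [Adj clever]]] [N photograph]]]]]]]]
[S [NP [Det no] [AP [Adj quiet]] [N committee]] [VP [V barked] [NP [NP [NP [Det no] [N committee]] [PP [P with] [NP [Det this] [AP [Adj clever]] [N committee]]]] [PP [P with] [NP [Det no] [AP [Adj quiet] [AP [Adj clever]]] [N photograph]]]]]]
The trees differ in how a recursive rule is bracketed over the same span.

5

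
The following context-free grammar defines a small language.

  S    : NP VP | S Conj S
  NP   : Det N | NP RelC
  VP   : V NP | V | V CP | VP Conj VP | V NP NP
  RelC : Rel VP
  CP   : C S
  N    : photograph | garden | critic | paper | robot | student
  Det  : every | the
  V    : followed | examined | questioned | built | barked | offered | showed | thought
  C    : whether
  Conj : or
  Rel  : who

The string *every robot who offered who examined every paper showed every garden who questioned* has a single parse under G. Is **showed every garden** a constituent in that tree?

[S [NP [NP [NP [Det every] [N robot]] [RelC [Rel who] [VP [V offered]]]] [RelC [Rel who] [VP [V examined] [NP [Det every] [N paper]]]]] [VP [V showed] [NP [NP [Det every] [N garden]] [RelC [Rel who] [VP [V questioned]]]]]]
The smallest constituent containing 'showed every garden' is the VP spanning 'showed every garden who questioned'; no single node in the tree dominates exactly the given words.

No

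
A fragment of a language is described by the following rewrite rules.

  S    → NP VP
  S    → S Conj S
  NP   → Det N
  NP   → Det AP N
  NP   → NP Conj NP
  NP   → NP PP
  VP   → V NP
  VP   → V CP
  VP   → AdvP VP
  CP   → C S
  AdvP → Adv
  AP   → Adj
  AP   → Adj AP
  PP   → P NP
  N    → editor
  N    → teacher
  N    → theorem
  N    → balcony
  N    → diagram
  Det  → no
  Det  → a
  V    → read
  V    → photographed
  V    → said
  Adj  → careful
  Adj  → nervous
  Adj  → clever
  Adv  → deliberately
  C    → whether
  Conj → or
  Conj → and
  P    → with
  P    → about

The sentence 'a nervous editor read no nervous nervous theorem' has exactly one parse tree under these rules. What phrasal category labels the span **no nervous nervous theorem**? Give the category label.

S
  NP
    Det: a
    AP
      Adj: nervous
    N: editor
  VP
    V: read
    NP
      Det: no
      AP
        Adj: nervous
        AP
          Adj: nervous
      N: theorem
The span 'no nervous nervous theorem' is the NP node built by NP → Det AP N.

NP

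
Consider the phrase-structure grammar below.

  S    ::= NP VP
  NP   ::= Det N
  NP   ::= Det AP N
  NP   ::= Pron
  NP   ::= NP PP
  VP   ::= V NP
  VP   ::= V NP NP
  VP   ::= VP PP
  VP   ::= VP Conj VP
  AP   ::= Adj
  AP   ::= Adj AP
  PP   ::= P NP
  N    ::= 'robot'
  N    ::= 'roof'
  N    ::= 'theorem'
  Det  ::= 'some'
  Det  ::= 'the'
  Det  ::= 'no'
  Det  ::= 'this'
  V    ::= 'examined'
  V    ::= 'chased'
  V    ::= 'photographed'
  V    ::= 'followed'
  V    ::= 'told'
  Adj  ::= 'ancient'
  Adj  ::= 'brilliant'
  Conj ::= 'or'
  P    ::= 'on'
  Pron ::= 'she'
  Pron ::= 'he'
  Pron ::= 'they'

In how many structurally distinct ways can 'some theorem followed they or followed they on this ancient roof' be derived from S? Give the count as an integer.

Two of the 3 distinct bracketings:
[S [NP [Det some] [N theorem]] [VP [VP [VP [V followed] [NP [Pron they]]] [Conj or] [VP [V followed] [NP [Pron they]]]] [PP [P on] [NP [Det this] [AP [Adj ancient]] [N roof]]]]]
[S [NP [Det some] [N theorem]] [VP [VP [V followed] [NP [Pron they]]] [Conj or] [VP [V followed] [NP [NP [Pron they]] [PP [P on] [NP [Det this] [AP [Adj ancient]] [N roof]]]]]]]
The difference turns on whether NP → NP PP is used at the relevant span, versus an alternative expansion of NP.

3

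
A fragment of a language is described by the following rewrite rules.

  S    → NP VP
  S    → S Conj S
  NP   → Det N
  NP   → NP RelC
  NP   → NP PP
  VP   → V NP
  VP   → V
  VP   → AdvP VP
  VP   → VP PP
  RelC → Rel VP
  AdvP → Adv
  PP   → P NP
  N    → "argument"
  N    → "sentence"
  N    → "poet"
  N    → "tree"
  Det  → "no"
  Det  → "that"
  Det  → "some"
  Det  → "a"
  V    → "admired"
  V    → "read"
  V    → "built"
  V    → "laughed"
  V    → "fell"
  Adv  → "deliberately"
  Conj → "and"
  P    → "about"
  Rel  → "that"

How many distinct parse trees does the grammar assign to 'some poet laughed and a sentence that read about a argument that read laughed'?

4

Two of the 4 distinct bracketings:
[S [S [NP [Det some] [N poet]] [VP [V laughed]]] [Conj and] [S [NP [NP [Det a] [N sentence]] [RelC [Rel that] [VP [VP [V read]] [PP [P about] [NP [NP [Det a] [N argument]] [RelC [Rel that] [VP [V read]]]]]]]] [VP [V laughed]]]]
[S [S [NP [Det some] [N poet]] [VP [V laughed]]] [Conj and] [S [NP [NP [NP [Det a] [N sentence]] [RelC [Rel that] [VP [VP [V read]] [PP [P about] [NP [Det a] [N argument]]]]]] [RelC [Rel that] [VP [V read]]]] [VP [V laughed]]]]
The trees differ in how a recursive rule is bracketed over the same span.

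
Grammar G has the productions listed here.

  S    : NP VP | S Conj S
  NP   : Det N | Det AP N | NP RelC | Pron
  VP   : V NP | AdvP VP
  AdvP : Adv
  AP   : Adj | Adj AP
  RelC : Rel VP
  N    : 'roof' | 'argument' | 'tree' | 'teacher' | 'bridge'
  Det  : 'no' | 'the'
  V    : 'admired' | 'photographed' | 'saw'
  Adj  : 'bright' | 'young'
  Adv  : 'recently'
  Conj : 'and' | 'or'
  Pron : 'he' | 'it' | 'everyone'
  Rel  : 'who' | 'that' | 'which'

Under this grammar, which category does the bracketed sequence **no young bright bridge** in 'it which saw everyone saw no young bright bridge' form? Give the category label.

NP

S
  NP
    NP
      Pron: it
    RelC
      Rel: which
      VP
        V: saw
        NP
          Pron: everyone
  VP
    V: saw
    NP
      Det: no
      AP
        Adj: young
        AP
          Adj: bright
      N: bridge
The span 'no young bright bridge' is the NP node built by NP → Det AP N.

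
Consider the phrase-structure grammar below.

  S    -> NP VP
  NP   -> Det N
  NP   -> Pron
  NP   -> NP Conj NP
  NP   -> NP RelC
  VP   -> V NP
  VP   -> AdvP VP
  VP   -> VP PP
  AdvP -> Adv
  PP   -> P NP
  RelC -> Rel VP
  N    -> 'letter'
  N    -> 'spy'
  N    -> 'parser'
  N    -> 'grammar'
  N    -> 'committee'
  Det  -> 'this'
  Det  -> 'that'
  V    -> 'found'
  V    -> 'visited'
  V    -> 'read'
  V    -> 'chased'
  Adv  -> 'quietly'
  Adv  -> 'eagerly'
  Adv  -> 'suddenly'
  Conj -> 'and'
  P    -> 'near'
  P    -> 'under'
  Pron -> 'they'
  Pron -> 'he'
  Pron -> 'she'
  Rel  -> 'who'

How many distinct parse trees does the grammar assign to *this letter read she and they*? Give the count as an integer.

[S [NP [Det this] [N letter]] [VP [V read] [NP [NP [Pron she]] [Conj and] [NP [Pron they]]]]]
No rule offers an alternative attachment or grouping for any span, so this is the only derivation.

1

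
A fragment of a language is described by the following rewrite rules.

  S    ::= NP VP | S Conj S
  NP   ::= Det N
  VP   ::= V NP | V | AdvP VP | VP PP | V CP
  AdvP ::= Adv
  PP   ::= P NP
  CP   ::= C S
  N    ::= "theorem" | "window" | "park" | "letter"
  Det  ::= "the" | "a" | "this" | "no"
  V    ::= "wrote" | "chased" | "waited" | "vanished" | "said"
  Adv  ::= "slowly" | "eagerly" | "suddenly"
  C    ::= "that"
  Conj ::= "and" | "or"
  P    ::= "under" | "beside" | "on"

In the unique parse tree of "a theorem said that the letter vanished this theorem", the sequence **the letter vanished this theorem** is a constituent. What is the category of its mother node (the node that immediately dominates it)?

CP

[S [NP [Det a] [N theorem]] [VP [V said] [CP [C that] [S [NP [Det the] [N letter]] [VP [V vanished] [NP [Det this] [N theorem]]]]]]]
The span 'the letter vanished this theorem' is the S node built by S → NP VP.
Its mother is the CP built by CP → C S.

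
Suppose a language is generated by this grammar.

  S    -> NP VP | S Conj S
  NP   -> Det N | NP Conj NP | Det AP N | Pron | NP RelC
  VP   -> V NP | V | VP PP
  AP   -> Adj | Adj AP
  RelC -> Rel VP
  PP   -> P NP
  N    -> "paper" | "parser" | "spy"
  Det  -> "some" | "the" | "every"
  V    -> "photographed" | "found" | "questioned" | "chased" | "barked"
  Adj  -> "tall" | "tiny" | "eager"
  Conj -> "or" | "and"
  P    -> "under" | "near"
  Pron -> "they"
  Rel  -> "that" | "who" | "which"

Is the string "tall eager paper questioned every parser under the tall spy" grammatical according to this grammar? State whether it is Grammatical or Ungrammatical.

For S → NP VP, no prefix of the string parses as an NP. The alternative S rule S → S Conj S likewise has no satisfying split.

Ungrammatical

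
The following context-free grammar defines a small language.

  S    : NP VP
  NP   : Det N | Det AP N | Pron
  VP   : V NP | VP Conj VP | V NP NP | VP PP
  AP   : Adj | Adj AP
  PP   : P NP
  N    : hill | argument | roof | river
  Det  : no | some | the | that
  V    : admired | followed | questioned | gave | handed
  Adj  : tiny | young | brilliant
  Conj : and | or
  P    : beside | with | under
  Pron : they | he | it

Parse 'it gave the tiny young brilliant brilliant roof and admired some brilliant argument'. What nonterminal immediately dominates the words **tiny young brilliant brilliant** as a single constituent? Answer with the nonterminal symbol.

[S [NP [Pron it]] [VP [VP [V gave] [NP [Det the] [AP [Adj tiny] [AP [Adj young] [AP [Adj brilliant] [AP [Adj brilliant]]]]] [N roof]]] [Conj and] [VP [V admired] [NP [Det some] [AP [Adj brilliant]] [N argument]]]]]
The span 'tiny young brilliant brilliant' is the AP node built by AP → Adj AP.

AP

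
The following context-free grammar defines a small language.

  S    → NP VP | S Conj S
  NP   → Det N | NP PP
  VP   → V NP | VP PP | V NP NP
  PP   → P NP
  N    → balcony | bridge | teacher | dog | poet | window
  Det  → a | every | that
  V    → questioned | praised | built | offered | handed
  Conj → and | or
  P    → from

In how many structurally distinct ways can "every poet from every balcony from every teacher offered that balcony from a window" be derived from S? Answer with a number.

Two of the 4 distinct bracketings:
[S [NP [NP [Det every] [N poet]] [PP [P from] [NP [NP [Det every] [N balcony]] [PP [P from] [NP [Det every] [N teacher]]]]]] [VP [V offered] [NP [NP [Det that] [N balcony]] [PP [P from] [NP [Det a] [N window]]]]]]
[S [NP [NP [Det every] [N poet]] [PP [P from] [NP [NP [Det every] [N balcony]] [PP [P from] [NP [Det every] [N teacher]]]]]] [VP [VP [V offered] [NP [Det that] [N balcony]]] [PP [P from] [NP [Det a] [N window]]]]]
The difference turns on whether VP → VP PP is used at the relevant span, versus an alternative expansion of VP.

4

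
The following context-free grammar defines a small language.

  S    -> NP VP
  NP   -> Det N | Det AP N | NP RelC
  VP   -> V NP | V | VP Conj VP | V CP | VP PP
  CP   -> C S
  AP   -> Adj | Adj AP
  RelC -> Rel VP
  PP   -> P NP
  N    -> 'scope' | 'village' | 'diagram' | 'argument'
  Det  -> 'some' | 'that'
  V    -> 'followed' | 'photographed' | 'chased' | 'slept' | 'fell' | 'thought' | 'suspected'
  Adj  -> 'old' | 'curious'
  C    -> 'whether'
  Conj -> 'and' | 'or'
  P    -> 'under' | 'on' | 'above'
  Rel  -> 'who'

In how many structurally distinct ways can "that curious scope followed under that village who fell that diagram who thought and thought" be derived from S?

5

Two of the 5 distinct bracketings:
[S [NP [Det that] [AP [Adj curious]] [N scope]] [VP [VP [VP [V followed]] [PP [P under] [NP [NP [Det that] [N village]] [RelC [Rel who] [VP [V fell] [NP [NP [Det that] [N diagram]] [RelC [Rel who] [VP [V thought]]]]]]]]] [Conj and] [VP [V thought]]]]
[S [NP [Det that] [AP [Adj curious]] [N scope]] [VP [VP [VP [V followed]] [PP [P under] [NP [NP [NP [Det that] [N village]] [RelC [Rel who] [VP [V fell] [NP [Det that] [N diagram]]]]] [RelC [Rel who] [VP [V thought]]]]]] [Conj and] [VP [V thought]]]]
The trees differ in how a recursive rule is bracketed over the same span.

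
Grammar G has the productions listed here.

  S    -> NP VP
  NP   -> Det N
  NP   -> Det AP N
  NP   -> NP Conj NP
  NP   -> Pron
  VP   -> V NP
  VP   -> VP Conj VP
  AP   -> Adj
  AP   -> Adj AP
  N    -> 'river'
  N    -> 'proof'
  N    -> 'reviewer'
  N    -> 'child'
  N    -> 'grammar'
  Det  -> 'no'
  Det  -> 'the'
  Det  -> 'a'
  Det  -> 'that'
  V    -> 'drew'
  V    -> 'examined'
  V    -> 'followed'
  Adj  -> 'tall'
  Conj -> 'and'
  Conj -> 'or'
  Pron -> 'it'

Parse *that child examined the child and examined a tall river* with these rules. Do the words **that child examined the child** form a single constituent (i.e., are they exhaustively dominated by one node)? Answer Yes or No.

No

[S [NP [Det that] [N child]] [VP [VP [V examined] [NP [Det the] [N child]]] [Conj and] [VP [V examined] [NP [Det a] [AP [Adj tall]] [N river]]]]]
The smallest constituent containing 'that child examined the child' is the S spanning 'that child examined the child and examined a tall river'; no single node in the tree dominates exactly the given words.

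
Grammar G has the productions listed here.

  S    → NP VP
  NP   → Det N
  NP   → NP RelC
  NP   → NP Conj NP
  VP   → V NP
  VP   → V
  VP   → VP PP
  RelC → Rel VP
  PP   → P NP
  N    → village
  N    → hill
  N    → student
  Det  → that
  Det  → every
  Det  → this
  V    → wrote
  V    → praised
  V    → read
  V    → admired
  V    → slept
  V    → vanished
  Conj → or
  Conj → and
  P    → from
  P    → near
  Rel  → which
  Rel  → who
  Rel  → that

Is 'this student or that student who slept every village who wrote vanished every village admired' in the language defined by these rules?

For S → NP VP, every NP-prefix leaves a non-VP remainder: after 'this student' the remainder is not a VP; after 'this student or that student' the remainder is not a VP; after 'this student or that student who slept' the remainder is not a VP (and 2 more).

Ungrammatical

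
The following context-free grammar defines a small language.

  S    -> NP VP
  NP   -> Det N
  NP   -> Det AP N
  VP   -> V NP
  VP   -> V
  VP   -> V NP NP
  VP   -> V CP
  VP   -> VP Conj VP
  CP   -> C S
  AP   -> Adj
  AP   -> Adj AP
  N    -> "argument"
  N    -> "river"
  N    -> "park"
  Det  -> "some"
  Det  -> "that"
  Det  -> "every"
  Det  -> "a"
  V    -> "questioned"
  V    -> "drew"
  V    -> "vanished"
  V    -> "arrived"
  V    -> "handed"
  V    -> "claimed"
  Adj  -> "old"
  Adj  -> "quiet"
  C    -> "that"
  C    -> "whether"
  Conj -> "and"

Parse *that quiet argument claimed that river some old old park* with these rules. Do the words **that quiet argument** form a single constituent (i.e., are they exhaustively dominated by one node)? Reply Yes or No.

Yes

[S [NP [Det that] [AP [Adj quiet]] [N argument]] [VP [V claimed] [NP [Det that] [N river]] [NP [Det some] [AP [Adj old] [AP [Adj old]]] [N park]]]]
The words 'that quiet argument' are exhaustively dominated by a single NP node (built by NP → Det AP N), so they form a constituent.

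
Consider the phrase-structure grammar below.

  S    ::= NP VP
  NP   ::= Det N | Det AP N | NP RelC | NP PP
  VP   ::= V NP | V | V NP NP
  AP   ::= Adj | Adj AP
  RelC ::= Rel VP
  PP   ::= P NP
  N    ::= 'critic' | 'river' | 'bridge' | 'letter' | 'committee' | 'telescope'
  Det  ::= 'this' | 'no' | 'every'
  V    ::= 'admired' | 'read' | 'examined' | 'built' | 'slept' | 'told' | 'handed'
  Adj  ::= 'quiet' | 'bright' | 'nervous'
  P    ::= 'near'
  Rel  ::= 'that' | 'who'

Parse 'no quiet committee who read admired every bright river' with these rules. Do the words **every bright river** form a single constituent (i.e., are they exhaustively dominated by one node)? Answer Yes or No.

[S [NP [NP [Det no] [AP [Adj quiet]] [N committee]] [RelC [Rel who] [VP [V read]]]] [VP [V admired] [NP [Det every] [AP [Adj bright]] [N river]]]]
The words 'every bright river' are exhaustively dominated by a single NP node (built by NP → Det AP N), so they form a constituent.

Yes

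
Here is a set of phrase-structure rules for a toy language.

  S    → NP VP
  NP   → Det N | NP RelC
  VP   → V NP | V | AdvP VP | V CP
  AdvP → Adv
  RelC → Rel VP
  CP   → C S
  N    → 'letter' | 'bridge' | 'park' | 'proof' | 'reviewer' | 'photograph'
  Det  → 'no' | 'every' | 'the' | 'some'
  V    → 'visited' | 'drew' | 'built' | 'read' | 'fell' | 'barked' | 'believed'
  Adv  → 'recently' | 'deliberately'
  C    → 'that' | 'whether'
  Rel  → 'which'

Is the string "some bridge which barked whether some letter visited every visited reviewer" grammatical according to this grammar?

A Det word can never sit immediately before a V word in any string this grammar generates, so the substring 'every visited' rules out a derivation.

Ungrammatical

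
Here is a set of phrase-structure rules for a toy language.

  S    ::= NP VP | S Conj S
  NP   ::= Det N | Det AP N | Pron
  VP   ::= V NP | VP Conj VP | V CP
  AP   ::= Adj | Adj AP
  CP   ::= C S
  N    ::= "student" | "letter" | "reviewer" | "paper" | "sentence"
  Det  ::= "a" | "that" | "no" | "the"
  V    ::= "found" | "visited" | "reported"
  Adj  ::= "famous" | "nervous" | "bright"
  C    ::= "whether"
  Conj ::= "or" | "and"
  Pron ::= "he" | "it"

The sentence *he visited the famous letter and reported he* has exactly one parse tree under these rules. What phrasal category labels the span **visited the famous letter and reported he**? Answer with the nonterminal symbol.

VP

[S [NP [Pron he]] [VP [VP [V visited] [NP [Det the] [AP [Adj famous]] [N letter]]] [Conj and] [VP [V reported] [NP [Pron he]]]]]
The span 'visited the famous letter and reported he' is the VP node built by VP → VP Conj VP.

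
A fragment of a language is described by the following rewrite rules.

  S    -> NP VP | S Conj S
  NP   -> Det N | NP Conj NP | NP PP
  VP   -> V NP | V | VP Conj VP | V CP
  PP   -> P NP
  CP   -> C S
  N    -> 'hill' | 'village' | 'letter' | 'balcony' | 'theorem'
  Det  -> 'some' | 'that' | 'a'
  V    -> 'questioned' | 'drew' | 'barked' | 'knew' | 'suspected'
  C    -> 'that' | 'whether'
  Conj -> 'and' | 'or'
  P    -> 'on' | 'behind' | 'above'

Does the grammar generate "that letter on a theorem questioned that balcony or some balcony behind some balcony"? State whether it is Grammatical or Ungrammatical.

Grammatical

S
  NP
    NP
      Det: that
      N: letter
    PP
      P: on
      NP
        Det: a
        N: theorem
  VP
    V: questioned
    NP
      NP
        Det: that
        N: balcony
      Conj: or
      NP
        NP
          Det: some
          N: balcony
        PP
          P: behind
          NP
            Det: some
            N: balcony
Every word is introduced by a lexical rule and the phrasal rules combine the resulting categories into a single S.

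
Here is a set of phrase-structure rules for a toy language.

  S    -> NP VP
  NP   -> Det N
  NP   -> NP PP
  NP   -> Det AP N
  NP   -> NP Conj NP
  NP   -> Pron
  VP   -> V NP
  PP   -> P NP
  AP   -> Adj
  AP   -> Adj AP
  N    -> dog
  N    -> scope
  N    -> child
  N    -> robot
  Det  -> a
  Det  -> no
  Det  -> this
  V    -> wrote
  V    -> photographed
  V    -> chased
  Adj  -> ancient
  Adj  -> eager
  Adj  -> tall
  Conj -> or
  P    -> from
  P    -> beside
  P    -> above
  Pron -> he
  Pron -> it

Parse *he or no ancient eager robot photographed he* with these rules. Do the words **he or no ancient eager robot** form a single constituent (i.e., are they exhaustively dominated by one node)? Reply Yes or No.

[S [NP [NP [Pron he]] [Conj or] [NP [Det no] [AP [Adj ancient] [AP [Adj eager]]] [N robot]]] [VP [V photographed] [NP [Pron he]]]]
The words 'he or no ancient eager robot' are exhaustively dominated by a single NP node (built by NP → NP Conj NP), so they form a constituent.

Yes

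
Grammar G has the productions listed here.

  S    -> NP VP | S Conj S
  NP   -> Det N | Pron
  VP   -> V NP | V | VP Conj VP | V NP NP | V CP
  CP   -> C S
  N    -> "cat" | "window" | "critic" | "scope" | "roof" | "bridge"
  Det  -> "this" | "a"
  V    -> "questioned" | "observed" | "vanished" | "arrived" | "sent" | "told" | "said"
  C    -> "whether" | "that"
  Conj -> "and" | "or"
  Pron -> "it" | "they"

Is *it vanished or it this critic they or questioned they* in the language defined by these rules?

Ungrammatical

For S → NP VP, the only prefix that parses as NP is 'it', but the remainder 'vanished or it this critic they or questioned they' is not a VP under these rules. The alternative S rule S → S Conj S likewise has no satisfying split.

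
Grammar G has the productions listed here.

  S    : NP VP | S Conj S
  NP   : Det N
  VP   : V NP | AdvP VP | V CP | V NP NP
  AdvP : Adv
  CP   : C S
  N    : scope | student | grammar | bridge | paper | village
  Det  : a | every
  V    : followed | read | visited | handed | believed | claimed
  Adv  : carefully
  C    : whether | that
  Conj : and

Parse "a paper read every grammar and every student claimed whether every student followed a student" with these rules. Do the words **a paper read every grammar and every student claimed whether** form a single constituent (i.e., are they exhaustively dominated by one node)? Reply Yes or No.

No

[S [S [NP [Det a] [N paper]] [VP [V read] [NP [Det every] [N grammar]]]] [Conj and] [S [NP [Det every] [N student]] [VP [V claimed] [CP [C whether] [S [NP [Det every] [N student]] [VP [V followed] [NP [Det a] [N student]]]]]]]]
The smallest constituent containing 'a paper read every grammar and every student claimed whether' is the S spanning 'a paper read every grammar and every student claimed whether every student followed a student'; no single node in the tree dominates exactly the given words.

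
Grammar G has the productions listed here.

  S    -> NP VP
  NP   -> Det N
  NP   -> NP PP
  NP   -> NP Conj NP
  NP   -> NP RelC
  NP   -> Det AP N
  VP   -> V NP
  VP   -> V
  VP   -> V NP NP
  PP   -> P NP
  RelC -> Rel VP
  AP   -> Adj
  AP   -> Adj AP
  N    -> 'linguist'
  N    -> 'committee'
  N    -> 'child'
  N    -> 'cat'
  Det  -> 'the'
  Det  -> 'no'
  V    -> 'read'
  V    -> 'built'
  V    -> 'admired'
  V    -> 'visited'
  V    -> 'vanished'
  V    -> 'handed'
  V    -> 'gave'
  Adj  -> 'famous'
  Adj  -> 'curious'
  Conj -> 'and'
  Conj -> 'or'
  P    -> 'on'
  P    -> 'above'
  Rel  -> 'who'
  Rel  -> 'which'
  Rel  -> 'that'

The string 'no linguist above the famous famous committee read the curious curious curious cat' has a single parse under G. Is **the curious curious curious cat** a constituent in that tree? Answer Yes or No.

[S [NP [NP [Det no] [N linguist]] [PP [P above] [NP [Det the] [AP [Adj famous] [AP [Adj famous]]] [N committee]]]] [VP [V read] [NP [Det the] [AP [Adj curious] [AP [Adj curious] [AP [Adj curious]]]] [N cat]]]]
The words 'the curious curious curious cat' are exhaustively dominated by a single NP node (built by NP → Det AP N), so they form a constituent.

Yes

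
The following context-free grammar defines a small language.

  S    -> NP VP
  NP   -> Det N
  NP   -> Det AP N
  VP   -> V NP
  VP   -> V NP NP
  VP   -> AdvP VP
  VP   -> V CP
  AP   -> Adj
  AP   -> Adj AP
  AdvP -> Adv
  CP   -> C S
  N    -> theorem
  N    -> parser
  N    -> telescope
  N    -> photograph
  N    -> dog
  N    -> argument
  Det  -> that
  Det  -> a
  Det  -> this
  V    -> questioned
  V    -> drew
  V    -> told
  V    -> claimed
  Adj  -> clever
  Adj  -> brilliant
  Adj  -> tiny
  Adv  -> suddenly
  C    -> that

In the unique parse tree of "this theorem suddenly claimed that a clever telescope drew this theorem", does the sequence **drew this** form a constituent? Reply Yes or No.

No

[S [NP [Det this] [N theorem]] [VP [AdvP [Adv suddenly]] [VP [V claimed] [CP [C that] [S [NP [Det a] [AP [Adj clever]] [N telescope]] [VP [V drew] [NP [Det this] [N theorem]]]]]]]]
The smallest constituent containing 'drew this' is the VP spanning 'drew this theorem'; no single node in the tree dominates exactly the given words.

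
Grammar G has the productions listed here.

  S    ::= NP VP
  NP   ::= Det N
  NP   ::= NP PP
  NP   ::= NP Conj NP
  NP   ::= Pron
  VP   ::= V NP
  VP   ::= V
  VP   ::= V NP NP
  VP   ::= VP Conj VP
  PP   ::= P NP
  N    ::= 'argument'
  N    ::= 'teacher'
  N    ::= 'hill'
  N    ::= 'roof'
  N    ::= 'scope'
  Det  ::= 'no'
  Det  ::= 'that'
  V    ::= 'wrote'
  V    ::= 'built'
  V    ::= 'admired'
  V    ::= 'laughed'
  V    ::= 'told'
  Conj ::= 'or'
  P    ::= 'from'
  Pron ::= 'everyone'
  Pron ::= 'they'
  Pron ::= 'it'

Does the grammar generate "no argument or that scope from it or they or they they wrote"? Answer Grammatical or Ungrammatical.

Ungrammatical

For S → NP VP, every NP-prefix leaves a non-VP remainder: after 'no argument' the remainder is not a VP; after 'no argument or that scope' the remainder is not a VP; after 'no argument or that scope from it' the remainder is not a VP (and 2 more).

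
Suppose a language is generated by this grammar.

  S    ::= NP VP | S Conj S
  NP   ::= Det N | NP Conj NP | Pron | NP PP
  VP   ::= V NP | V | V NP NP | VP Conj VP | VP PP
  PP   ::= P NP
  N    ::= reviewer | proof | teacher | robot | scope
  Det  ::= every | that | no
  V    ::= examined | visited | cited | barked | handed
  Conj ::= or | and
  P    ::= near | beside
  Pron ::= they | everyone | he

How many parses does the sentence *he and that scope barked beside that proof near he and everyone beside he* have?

10

Two of the 10 distinct bracketings:
[S [NP [NP [Pron he]] [Conj and] [NP [Det that] [N scope]]] [VP [VP [V barked]] [PP [P beside] [NP [NP [NP [Det that] [N proof]] [PP [P near] [NP [Pron he]]]] [Conj and] [NP [NP [Pron everyone]] [PP [P beside] [NP [Pron he]]]]]]]]
[S [NP [NP [Pron he]] [Conj and] [NP [Det that] [N scope]]] [VP [VP [V barked]] [PP [P beside] [NP [NP [Det that] [N proof]] [PP [P near] [NP [NP [Pron he]] [Conj and] [NP [NP [Pron everyone]] [PP [P beside] [NP [Pron he]]]]]]]]]]
The trees differ in how a recursive rule is bracketed over the same span.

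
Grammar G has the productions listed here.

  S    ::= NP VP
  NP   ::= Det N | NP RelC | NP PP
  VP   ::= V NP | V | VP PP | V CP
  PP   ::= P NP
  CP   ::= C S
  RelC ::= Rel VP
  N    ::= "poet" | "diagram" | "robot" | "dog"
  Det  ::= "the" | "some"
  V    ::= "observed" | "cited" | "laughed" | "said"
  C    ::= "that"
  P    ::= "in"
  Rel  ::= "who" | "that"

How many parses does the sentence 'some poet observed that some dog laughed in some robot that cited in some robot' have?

Two of the 7 distinct bracketings:
[S [NP [Det some] [N poet]] [VP [VP [V observed] [CP [C that] [S [NP [Det some] [N dog]] [VP [V laughed]]]]] [PP [P in] [NP [NP [Det some] [N robot]] [RelC [Rel that] [VP [VP [V cited]] [PP [P in] [NP [Det some] [N robot]]]]]]]]]
[S [NP [Det some] [N poet]] [VP [VP [V observed] [CP [C that] [S [NP [Det some] [N dog]] [VP [V laughed]]]]] [PP [P in] [NP [NP [NP [Det some] [N robot]] [RelC [Rel that] [VP [V cited]]]] [PP [P in] [NP [Det some] [N robot]]]]]]]
The difference turns on whether NP → NP PP is used at the relevant span, versus an alternative expansion of NP.

7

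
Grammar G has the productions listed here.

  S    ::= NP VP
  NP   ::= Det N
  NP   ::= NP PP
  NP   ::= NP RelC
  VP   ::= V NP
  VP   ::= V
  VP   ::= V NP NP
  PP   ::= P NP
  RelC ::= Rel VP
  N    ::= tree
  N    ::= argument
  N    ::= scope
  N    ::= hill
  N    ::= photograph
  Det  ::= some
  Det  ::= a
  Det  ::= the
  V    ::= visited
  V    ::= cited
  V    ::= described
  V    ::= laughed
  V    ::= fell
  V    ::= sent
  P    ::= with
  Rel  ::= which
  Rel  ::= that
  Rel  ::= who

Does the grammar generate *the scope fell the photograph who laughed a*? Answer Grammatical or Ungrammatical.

Ungrammatical

For S → NP VP, the only prefix that parses as NP is 'the scope', but the remainder 'fell the photograph who laughed a' is not a VP under these rules.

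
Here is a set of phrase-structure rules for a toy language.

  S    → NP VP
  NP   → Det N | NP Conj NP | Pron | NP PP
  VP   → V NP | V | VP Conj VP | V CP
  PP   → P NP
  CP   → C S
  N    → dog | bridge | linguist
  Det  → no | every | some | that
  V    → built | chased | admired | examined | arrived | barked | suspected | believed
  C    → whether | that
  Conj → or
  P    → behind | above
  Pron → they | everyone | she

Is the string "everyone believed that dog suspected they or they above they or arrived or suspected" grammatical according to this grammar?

Ungrammatical

For S → NP VP, the only prefix that parses as NP is 'everyone', but the remainder 'believed that dog suspected they or they above they or arrived or suspected' is not a VP under these rules.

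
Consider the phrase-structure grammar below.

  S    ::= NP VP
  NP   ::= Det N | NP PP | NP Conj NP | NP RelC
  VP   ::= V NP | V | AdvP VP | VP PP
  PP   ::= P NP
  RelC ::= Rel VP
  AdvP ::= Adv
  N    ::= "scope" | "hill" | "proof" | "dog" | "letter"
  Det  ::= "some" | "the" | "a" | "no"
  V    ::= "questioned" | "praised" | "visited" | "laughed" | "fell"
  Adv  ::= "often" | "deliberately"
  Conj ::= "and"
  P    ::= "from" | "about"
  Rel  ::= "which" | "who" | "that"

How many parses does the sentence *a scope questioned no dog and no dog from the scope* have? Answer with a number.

Two of the 3 distinct bracketings:
[S [NP [Det a] [N scope]] [VP [V questioned] [NP [NP [NP [Det no] [N dog]] [Conj and] [NP [Det no] [N dog]]] [PP [P from] [NP [Det the] [N scope]]]]]]
[S [NP [Det a] [N scope]] [VP [V questioned] [NP [NP [Det no] [N dog]] [Conj and] [NP [NP [Det no] [N dog]] [PP [P from] [NP [Det the] [N scope]]]]]]]
The trees differ in how a recursive rule is bracketed over the same span.

3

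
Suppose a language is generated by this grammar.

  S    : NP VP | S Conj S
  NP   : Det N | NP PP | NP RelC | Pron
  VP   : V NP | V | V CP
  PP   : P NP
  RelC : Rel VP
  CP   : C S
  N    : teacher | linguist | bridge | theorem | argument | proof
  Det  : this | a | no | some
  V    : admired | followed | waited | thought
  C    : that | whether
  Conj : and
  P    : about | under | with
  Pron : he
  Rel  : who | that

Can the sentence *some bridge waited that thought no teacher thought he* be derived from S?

Ungrammatical

For S → NP VP, the only prefix that parses as NP is 'some bridge', but the remainder 'waited that thought no teacher thought he' is not a VP under these rules. The alternative S rule S → S Conj S likewise has no satisfying split.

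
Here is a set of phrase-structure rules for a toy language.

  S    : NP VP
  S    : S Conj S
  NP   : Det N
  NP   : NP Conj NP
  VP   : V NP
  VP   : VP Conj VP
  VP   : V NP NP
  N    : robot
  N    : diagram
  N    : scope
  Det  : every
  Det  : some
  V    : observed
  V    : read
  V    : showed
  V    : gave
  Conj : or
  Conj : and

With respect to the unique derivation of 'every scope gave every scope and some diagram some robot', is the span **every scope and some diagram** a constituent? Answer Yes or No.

Yes

[S [NP [Det every] [N scope]] [VP [V gave] [NP [NP [Det every] [N scope]] [Conj and] [NP [Det some] [N diagram]]] [NP [Det some] [N robot]]]]
The words 'every scope and some diagram' are exhaustively dominated by a single NP node (built by NP → NP Conj NP), so they form a constituent.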